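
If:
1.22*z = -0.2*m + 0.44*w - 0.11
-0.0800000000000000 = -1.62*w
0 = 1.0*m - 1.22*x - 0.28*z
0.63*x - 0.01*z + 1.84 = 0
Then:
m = -3.42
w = 0.05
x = -2.91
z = 0.49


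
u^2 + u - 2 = (u - 1)*(u + 2)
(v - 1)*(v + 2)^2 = v^3 + 3*v^2 - 4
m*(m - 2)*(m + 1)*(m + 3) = m^4 + 2*m^3 - 5*m^2 - 6*m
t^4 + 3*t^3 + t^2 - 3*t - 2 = (t - 1)*(t + 1)^2*(t + 2)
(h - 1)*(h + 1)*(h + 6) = h^3 + 6*h^2 - h - 6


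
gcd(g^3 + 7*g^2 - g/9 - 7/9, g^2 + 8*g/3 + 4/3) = 1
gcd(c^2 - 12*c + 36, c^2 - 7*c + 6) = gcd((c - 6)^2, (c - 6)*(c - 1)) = c - 6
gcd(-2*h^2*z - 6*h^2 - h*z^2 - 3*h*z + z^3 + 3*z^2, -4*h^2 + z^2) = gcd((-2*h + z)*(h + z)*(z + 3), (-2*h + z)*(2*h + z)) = -2*h + z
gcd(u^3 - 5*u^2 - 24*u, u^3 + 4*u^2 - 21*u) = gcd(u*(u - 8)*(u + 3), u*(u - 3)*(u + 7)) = u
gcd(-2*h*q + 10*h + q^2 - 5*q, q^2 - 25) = q - 5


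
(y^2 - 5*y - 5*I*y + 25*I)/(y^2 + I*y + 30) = (y - 5)/(y + 6*I)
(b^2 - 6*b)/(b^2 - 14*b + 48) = b/(b - 8)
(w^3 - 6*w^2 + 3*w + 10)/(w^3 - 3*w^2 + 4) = (w - 5)/(w - 2)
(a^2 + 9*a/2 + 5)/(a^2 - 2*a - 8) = (a + 5/2)/(a - 4)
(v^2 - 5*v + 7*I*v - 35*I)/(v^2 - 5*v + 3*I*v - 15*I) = (v + 7*I)/(v + 3*I)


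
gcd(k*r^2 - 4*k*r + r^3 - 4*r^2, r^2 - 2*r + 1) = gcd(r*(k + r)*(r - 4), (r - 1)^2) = 1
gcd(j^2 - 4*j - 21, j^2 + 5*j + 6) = j + 3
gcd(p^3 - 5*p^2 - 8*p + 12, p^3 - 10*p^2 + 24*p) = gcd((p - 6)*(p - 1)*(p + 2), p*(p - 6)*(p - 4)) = p - 6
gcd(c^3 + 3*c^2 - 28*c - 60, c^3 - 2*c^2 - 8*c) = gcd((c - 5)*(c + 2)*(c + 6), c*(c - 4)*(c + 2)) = c + 2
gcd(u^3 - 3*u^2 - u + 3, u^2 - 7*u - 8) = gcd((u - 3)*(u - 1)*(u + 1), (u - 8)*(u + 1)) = u + 1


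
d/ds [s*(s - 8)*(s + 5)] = 3*s^2 - 6*s - 40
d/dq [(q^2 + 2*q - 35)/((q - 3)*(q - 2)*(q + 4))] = (-q^4 - 4*q^3 + 93*q^2 - 22*q - 442)/(q^6 - 2*q^5 - 27*q^4 + 76*q^3 + 148*q^2 - 672*q + 576)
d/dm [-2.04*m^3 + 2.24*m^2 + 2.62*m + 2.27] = -6.12*m^2 + 4.48*m + 2.62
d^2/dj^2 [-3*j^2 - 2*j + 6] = -6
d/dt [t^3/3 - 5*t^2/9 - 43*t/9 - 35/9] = t^2 - 10*t/9 - 43/9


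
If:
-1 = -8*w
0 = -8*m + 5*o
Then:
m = 5*o/8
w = 1/8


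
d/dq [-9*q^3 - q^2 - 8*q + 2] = -27*q^2 - 2*q - 8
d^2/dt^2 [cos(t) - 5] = -cos(t)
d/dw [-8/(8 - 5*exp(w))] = -40*exp(w)/(5*exp(w) - 8)^2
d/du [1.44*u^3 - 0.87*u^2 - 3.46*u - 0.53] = 4.32*u^2 - 1.74*u - 3.46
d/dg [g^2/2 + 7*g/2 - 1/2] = g + 7/2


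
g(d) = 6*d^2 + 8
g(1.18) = 16.35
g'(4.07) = 48.84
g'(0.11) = 1.32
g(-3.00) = 62.00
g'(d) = 12*d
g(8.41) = 432.37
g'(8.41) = 100.92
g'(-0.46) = -5.52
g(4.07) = 107.39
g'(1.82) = 21.84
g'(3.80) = 45.60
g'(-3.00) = -36.00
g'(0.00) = 0.00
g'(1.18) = 14.16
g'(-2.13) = -25.56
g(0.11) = 8.07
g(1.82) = 27.87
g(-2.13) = 35.22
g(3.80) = 94.64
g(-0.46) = 9.27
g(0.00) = 8.00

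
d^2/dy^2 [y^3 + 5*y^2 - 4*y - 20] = 6*y + 10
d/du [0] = 0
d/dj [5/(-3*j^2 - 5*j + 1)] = 5*(6*j + 5)/(3*j^2 + 5*j - 1)^2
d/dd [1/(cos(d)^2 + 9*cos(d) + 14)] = (2*cos(d) + 9)*sin(d)/(cos(d)^2 + 9*cos(d) + 14)^2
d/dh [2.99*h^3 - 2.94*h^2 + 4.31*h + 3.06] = 8.97*h^2 - 5.88*h + 4.31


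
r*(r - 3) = r^2 - 3*r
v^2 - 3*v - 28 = (v - 7)*(v + 4)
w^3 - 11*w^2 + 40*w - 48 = (w - 4)^2*(w - 3)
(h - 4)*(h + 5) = h^2 + h - 20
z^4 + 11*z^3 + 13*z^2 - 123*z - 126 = (z - 3)*(z + 1)*(z + 6)*(z + 7)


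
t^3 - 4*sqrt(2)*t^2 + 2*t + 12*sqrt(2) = (t - 3*sqrt(2))*(t - 2*sqrt(2))*(t + sqrt(2))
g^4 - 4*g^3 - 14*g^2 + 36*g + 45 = (g - 5)*(g - 3)*(g + 1)*(g + 3)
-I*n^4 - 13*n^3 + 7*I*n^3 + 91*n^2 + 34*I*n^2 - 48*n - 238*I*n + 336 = (n - 7)*(n - 8*I)*(n - 6*I)*(-I*n + 1)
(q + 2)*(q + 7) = q^2 + 9*q + 14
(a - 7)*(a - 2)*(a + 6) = a^3 - 3*a^2 - 40*a + 84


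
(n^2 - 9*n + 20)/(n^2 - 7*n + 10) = (n - 4)/(n - 2)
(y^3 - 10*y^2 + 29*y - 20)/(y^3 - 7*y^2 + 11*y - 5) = (y - 4)/(y - 1)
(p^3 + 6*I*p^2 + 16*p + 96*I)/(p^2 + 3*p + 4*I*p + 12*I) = (p^2 + 2*I*p + 24)/(p + 3)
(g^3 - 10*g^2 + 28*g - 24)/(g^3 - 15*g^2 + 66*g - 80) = (g^2 - 8*g + 12)/(g^2 - 13*g + 40)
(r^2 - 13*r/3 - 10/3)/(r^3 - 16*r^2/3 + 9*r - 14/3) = (3*r^2 - 13*r - 10)/(3*r^3 - 16*r^2 + 27*r - 14)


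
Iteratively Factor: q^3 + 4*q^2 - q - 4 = (q + 1)*(q^2 + 3*q - 4) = (q + 1)*(q + 4)*(q - 1)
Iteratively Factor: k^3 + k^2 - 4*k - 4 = (k + 2)*(k^2 - k - 2) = (k - 2)*(k + 2)*(k + 1)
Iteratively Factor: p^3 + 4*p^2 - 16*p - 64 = (p + 4)*(p^2 - 16) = (p + 4)^2*(p - 4)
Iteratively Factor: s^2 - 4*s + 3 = (s - 3)*(s - 1)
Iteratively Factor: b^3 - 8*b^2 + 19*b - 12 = (b - 3)*(b^2 - 5*b + 4) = (b - 3)*(b - 1)*(b - 4)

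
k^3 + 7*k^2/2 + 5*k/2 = k*(k + 1)*(k + 5/2)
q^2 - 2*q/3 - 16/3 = (q - 8/3)*(q + 2)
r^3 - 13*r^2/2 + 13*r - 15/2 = (r - 3)*(r - 5/2)*(r - 1)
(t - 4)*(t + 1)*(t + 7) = t^3 + 4*t^2 - 25*t - 28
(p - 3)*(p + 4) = p^2 + p - 12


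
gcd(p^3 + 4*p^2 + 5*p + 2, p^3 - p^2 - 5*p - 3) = p^2 + 2*p + 1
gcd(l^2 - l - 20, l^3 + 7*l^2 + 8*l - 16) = l + 4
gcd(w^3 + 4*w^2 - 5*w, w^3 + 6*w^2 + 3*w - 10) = w^2 + 4*w - 5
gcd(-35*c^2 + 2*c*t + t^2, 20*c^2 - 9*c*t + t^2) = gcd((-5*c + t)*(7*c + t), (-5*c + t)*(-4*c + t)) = -5*c + t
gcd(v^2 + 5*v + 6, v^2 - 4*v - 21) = v + 3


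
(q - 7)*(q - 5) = q^2 - 12*q + 35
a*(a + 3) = a^2 + 3*a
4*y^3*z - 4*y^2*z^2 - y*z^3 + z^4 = z*(-2*y + z)*(-y + z)*(2*y + z)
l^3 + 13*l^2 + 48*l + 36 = (l + 1)*(l + 6)^2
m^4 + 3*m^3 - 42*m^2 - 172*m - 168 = (m - 7)*(m + 2)^2*(m + 6)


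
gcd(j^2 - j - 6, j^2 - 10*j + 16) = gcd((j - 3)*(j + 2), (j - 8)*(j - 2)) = 1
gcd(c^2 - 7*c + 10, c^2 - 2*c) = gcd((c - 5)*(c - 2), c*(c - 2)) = c - 2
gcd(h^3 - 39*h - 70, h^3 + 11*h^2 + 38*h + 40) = h^2 + 7*h + 10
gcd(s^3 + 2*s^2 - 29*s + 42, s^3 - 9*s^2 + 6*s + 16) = s - 2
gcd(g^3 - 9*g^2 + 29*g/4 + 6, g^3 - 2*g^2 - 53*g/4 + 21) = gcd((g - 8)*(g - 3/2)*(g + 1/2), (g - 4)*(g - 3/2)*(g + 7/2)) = g - 3/2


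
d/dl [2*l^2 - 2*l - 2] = 4*l - 2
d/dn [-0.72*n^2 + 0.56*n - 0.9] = 0.56 - 1.44*n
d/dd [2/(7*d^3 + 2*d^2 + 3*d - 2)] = 2*(-21*d^2 - 4*d - 3)/(7*d^3 + 2*d^2 + 3*d - 2)^2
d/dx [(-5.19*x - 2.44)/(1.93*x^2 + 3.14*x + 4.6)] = (10.0167*x^2 + 9.4184*x - 16.2124)/(3.7249*x^4 + 12.1204*x^3 + 27.6156*x^2 + 28.888*x + 21.16)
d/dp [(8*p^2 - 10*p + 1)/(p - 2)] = (8*p^2 - 32*p + 19)/(p^2 - 4*p + 4)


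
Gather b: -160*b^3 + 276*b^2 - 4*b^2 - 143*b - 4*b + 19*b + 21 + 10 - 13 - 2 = -160*b^3 + 272*b^2 - 128*b + 16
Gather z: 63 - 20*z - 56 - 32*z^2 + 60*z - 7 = -32*z^2 + 40*z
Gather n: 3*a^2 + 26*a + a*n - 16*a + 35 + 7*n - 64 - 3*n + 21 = 3*a^2 + 10*a + n*(a + 4) - 8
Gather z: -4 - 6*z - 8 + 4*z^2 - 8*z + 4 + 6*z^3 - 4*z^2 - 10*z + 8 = 6*z^3 - 24*z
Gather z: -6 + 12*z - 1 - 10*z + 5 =2*z - 2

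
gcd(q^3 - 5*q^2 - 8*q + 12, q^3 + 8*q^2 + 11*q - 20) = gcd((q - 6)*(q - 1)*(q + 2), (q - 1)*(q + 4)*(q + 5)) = q - 1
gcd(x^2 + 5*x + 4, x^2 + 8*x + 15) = 1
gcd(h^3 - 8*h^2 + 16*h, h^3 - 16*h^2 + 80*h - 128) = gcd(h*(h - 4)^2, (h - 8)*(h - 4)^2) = h^2 - 8*h + 16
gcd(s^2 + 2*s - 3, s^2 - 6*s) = 1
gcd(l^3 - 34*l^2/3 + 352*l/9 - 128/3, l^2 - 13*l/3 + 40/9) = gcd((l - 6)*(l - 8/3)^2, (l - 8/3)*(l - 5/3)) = l - 8/3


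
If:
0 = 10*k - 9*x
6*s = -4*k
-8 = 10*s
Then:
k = 6/5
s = -4/5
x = 4/3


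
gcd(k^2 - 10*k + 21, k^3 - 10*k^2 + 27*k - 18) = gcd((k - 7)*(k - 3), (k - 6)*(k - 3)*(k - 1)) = k - 3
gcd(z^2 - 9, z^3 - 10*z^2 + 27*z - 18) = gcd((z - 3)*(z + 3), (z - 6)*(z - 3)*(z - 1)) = z - 3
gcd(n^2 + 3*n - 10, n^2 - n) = 1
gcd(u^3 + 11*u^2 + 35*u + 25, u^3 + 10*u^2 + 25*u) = u^2 + 10*u + 25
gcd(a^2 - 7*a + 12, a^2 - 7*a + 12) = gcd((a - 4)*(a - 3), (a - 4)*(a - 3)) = a^2 - 7*a + 12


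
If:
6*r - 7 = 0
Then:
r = 7/6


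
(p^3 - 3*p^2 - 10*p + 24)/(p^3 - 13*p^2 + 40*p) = (p^3 - 3*p^2 - 10*p + 24)/(p*(p^2 - 13*p + 40))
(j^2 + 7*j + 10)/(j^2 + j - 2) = (j + 5)/(j - 1)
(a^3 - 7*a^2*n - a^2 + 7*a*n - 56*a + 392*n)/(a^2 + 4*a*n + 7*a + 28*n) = (a^2 - 7*a*n - 8*a + 56*n)/(a + 4*n)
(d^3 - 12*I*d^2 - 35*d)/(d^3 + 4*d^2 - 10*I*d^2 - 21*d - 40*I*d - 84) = d*(d - 5*I)/(d^2 + d*(4 - 3*I) - 12*I)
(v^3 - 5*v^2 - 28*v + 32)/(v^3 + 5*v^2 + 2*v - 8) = (v - 8)/(v + 2)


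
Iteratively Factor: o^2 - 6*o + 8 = (o - 2)*(o - 4)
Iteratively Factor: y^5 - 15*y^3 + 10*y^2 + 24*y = (y + 1)*(y^4 - y^3 - 14*y^2 + 24*y) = (y + 1)*(y + 4)*(y^3 - 5*y^2 + 6*y) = (y - 2)*(y + 1)*(y + 4)*(y^2 - 3*y) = y*(y - 2)*(y + 1)*(y + 4)*(y - 3)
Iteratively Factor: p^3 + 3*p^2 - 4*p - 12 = (p + 3)*(p^2 - 4) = (p + 2)*(p + 3)*(p - 2)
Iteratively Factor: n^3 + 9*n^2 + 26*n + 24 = (n + 3)*(n^2 + 6*n + 8) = (n + 3)*(n + 4)*(n + 2)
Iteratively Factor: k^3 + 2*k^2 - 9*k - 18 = (k + 3)*(k^2 - k - 6) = (k - 3)*(k + 3)*(k + 2)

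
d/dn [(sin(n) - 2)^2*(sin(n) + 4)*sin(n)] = 4*(sin(n)^3 - 6*sin(n) + 4)*cos(n)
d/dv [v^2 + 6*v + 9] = 2*v + 6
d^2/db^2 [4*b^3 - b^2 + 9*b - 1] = 24*b - 2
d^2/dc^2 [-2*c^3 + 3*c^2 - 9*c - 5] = 6 - 12*c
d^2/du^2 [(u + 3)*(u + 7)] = 2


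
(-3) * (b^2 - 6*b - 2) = -3*b^2 + 18*b + 6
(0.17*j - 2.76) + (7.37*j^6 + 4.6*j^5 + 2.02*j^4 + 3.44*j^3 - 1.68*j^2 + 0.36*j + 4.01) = 7.37*j^6 + 4.6*j^5 + 2.02*j^4 + 3.44*j^3 - 1.68*j^2 + 0.53*j + 1.25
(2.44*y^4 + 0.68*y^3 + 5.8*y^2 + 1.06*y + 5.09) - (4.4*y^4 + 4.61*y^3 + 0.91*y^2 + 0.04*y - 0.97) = -1.96*y^4 - 3.93*y^3 + 4.89*y^2 + 1.02*y + 6.06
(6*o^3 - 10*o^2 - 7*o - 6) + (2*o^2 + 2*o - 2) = 6*o^3 - 8*o^2 - 5*o - 8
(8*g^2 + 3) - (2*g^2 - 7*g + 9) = 6*g^2 + 7*g - 6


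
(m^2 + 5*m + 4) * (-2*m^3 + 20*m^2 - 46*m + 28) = -2*m^5 + 10*m^4 + 46*m^3 - 122*m^2 - 44*m + 112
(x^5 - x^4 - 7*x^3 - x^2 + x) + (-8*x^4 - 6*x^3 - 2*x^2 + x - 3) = x^5 - 9*x^4 - 13*x^3 - 3*x^2 + 2*x - 3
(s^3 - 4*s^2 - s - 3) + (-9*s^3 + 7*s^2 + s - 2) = -8*s^3 + 3*s^2 - 5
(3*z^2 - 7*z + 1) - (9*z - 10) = 3*z^2 - 16*z + 11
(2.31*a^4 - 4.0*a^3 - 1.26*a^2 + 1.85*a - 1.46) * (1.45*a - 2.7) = 3.3495*a^5 - 12.037*a^4 + 8.973*a^3 + 6.0845*a^2 - 7.112*a + 3.942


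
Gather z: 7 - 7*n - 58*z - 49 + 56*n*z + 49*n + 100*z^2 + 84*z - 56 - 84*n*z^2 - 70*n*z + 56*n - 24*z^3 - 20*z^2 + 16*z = 98*n - 24*z^3 + z^2*(80 - 84*n) + z*(42 - 14*n) - 98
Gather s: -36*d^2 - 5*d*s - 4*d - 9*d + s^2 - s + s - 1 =-36*d^2 - 5*d*s - 13*d + s^2 - 1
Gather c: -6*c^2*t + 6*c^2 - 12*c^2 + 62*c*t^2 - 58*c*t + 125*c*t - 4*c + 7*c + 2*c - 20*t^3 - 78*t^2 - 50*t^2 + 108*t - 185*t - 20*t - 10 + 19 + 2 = c^2*(-6*t - 6) + c*(62*t^2 + 67*t + 5) - 20*t^3 - 128*t^2 - 97*t + 11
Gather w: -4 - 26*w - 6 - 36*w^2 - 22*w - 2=-36*w^2 - 48*w - 12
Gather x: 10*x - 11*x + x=0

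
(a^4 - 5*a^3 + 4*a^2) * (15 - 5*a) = -5*a^5 + 40*a^4 - 95*a^3 + 60*a^2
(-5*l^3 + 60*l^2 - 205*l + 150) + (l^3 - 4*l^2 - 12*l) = -4*l^3 + 56*l^2 - 217*l + 150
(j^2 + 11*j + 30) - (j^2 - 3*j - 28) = 14*j + 58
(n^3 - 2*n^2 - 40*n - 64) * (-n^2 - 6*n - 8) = -n^5 - 4*n^4 + 44*n^3 + 320*n^2 + 704*n + 512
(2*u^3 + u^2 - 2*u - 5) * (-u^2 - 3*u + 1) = -2*u^5 - 7*u^4 + u^3 + 12*u^2 + 13*u - 5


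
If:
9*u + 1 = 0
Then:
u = -1/9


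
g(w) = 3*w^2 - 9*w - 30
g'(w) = 6*w - 9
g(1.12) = -36.32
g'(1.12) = -2.28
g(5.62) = 14.17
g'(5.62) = 24.72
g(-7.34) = 197.69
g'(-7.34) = -53.04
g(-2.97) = 23.19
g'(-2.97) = -26.82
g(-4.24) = 62.09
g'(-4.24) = -34.44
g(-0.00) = -30.00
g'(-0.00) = -9.00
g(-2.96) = 22.92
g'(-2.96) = -26.76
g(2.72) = -32.28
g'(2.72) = 7.32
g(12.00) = 294.00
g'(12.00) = 63.00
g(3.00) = -30.00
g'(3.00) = 9.00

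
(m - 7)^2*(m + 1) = m^3 - 13*m^2 + 35*m + 49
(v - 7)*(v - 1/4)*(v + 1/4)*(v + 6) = v^4 - v^3 - 673*v^2/16 + v/16 + 21/8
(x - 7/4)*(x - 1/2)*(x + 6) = x^3 + 15*x^2/4 - 101*x/8 + 21/4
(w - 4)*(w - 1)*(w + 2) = w^3 - 3*w^2 - 6*w + 8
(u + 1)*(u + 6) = u^2 + 7*u + 6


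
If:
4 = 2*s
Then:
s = 2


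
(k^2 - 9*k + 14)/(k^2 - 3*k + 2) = (k - 7)/(k - 1)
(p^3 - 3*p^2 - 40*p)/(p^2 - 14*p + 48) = p*(p + 5)/(p - 6)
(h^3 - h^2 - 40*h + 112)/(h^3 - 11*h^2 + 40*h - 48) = (h + 7)/(h - 3)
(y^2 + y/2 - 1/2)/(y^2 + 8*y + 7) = (y - 1/2)/(y + 7)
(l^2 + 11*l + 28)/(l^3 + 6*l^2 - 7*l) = (l + 4)/(l*(l - 1))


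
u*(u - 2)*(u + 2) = u^3 - 4*u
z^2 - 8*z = z*(z - 8)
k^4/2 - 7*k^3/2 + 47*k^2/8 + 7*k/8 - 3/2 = (k/2 + 1/4)*(k - 4)*(k - 3)*(k - 1/2)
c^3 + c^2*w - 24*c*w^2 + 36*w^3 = (c - 3*w)*(c - 2*w)*(c + 6*w)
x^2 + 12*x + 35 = (x + 5)*(x + 7)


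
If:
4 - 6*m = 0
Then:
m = 2/3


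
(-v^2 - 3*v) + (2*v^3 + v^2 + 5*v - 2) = 2*v^3 + 2*v - 2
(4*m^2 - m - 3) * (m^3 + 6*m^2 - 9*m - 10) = 4*m^5 + 23*m^4 - 45*m^3 - 49*m^2 + 37*m + 30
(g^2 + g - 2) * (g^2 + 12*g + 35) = g^4 + 13*g^3 + 45*g^2 + 11*g - 70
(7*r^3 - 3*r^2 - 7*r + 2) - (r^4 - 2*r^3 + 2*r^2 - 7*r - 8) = -r^4 + 9*r^3 - 5*r^2 + 10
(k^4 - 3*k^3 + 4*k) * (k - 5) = k^5 - 8*k^4 + 15*k^3 + 4*k^2 - 20*k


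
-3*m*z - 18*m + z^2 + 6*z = (-3*m + z)*(z + 6)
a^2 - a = a*(a - 1)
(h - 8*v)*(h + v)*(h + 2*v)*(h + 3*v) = h^4 - 2*h^3*v - 37*h^2*v^2 - 82*h*v^3 - 48*v^4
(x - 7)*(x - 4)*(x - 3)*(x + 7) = x^4 - 7*x^3 - 37*x^2 + 343*x - 588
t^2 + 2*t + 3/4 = (t + 1/2)*(t + 3/2)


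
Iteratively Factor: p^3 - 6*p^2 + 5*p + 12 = (p + 1)*(p^2 - 7*p + 12) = (p - 3)*(p + 1)*(p - 4)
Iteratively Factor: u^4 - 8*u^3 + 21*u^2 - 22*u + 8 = (u - 1)*(u^3 - 7*u^2 + 14*u - 8) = (u - 4)*(u - 1)*(u^2 - 3*u + 2) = (u - 4)*(u - 2)*(u - 1)*(u - 1)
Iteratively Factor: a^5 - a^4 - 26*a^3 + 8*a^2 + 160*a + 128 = (a + 4)*(a^4 - 5*a^3 - 6*a^2 + 32*a + 32) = (a - 4)*(a + 4)*(a^3 - a^2 - 10*a - 8) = (a - 4)*(a + 2)*(a + 4)*(a^2 - 3*a - 4) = (a - 4)*(a + 1)*(a + 2)*(a + 4)*(a - 4)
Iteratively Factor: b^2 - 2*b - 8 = (b - 4)*(b + 2)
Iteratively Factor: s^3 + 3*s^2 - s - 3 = (s + 3)*(s^2 - 1) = (s - 1)*(s + 3)*(s + 1)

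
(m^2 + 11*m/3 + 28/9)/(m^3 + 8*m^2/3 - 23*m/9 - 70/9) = (3*m + 4)/(3*m^2 + m - 10)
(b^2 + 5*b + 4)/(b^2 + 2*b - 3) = (b^2 + 5*b + 4)/(b^2 + 2*b - 3)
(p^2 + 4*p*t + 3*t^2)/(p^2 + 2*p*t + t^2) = (p + 3*t)/(p + t)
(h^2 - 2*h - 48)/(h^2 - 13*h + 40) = (h + 6)/(h - 5)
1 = 1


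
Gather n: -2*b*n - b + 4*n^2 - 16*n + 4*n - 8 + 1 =-b + 4*n^2 + n*(-2*b - 12) - 7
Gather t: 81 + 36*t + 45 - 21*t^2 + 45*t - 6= -21*t^2 + 81*t + 120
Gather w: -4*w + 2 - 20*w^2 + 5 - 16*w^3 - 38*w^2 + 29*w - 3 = -16*w^3 - 58*w^2 + 25*w + 4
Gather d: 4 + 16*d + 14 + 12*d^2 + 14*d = 12*d^2 + 30*d + 18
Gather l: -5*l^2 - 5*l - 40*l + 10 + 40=-5*l^2 - 45*l + 50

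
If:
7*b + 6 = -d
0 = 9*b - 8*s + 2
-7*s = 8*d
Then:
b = -74/77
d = 8/11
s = -64/77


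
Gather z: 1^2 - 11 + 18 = 8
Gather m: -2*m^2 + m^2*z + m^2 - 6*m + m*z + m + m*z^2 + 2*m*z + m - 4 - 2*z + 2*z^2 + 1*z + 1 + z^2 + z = m^2*(z - 1) + m*(z^2 + 3*z - 4) + 3*z^2 - 3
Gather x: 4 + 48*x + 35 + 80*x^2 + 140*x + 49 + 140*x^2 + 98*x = 220*x^2 + 286*x + 88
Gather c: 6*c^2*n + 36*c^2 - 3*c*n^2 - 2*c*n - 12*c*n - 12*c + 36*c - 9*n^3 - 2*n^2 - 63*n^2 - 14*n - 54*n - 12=c^2*(6*n + 36) + c*(-3*n^2 - 14*n + 24) - 9*n^3 - 65*n^2 - 68*n - 12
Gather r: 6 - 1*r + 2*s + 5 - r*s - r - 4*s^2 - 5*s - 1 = r*(-s - 2) - 4*s^2 - 3*s + 10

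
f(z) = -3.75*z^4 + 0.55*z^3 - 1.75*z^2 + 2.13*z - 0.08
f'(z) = -15.0*z^3 + 1.65*z^2 - 3.5*z + 2.13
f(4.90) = -2128.75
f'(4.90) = -1740.14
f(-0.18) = -0.53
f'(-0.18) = 2.90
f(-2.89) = -295.72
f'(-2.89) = 388.09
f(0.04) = 0.00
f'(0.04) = 1.99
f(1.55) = -20.58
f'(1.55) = -55.19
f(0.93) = -1.98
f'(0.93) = -11.76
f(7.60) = -12354.35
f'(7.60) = -6513.81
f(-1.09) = -10.49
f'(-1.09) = 27.33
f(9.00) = -24325.46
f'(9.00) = -10830.72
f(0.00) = -0.08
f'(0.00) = 2.13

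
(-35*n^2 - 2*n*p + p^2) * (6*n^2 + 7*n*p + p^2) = -210*n^4 - 257*n^3*p - 43*n^2*p^2 + 5*n*p^3 + p^4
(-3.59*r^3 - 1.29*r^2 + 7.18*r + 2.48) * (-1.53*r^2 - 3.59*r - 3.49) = 5.4927*r^5 + 14.8618*r^4 + 6.1748*r^3 - 25.0685*r^2 - 33.9614*r - 8.6552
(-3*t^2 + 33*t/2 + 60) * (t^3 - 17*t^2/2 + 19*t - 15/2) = -3*t^5 + 42*t^4 - 549*t^3/4 - 174*t^2 + 4065*t/4 - 450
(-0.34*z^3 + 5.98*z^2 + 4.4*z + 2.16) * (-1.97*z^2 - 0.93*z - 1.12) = 0.6698*z^5 - 11.4644*z^4 - 13.8486*z^3 - 15.0448*z^2 - 6.9368*z - 2.4192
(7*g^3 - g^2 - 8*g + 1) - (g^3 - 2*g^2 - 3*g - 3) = 6*g^3 + g^2 - 5*g + 4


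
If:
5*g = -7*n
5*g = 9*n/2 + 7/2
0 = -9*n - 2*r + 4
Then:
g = 49/115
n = -7/23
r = 155/46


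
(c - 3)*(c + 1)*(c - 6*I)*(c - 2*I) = c^4 - 2*c^3 - 8*I*c^3 - 15*c^2 + 16*I*c^2 + 24*c + 24*I*c + 36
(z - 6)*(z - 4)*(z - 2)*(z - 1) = z^4 - 13*z^3 + 56*z^2 - 92*z + 48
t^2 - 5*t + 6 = (t - 3)*(t - 2)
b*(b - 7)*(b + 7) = b^3 - 49*b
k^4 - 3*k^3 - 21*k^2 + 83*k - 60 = (k - 4)*(k - 3)*(k - 1)*(k + 5)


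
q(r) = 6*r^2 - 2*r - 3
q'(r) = 12*r - 2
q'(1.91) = 20.92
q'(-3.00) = -38.00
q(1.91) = 15.07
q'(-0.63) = -9.56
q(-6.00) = 225.00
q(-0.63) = 0.64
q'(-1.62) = -21.44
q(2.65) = 33.84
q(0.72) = -1.33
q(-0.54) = -0.17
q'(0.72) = 6.64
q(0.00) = -3.00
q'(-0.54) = -8.48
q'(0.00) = -2.00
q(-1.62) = 15.99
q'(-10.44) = -127.28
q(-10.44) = 671.84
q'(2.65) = 29.80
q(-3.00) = 57.00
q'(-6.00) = -74.00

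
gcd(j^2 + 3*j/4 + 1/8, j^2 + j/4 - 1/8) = j + 1/2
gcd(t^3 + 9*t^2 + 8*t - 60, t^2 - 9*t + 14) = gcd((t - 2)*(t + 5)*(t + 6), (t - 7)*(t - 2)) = t - 2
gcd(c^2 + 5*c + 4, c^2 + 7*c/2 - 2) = c + 4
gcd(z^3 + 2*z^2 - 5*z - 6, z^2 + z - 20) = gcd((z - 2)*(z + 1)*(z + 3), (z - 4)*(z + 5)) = 1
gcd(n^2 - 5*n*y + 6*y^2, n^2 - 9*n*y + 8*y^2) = 1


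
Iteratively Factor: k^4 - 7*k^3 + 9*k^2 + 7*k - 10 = (k - 1)*(k^3 - 6*k^2 + 3*k + 10) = (k - 5)*(k - 1)*(k^2 - k - 2) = (k - 5)*(k - 2)*(k - 1)*(k + 1)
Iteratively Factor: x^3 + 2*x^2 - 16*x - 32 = (x - 4)*(x^2 + 6*x + 8) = (x - 4)*(x + 4)*(x + 2)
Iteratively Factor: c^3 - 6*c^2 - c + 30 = (c - 3)*(c^2 - 3*c - 10) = (c - 3)*(c + 2)*(c - 5)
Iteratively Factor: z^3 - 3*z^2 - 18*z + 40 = (z + 4)*(z^2 - 7*z + 10) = (z - 5)*(z + 4)*(z - 2)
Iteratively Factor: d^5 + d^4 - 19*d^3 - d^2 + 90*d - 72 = (d + 4)*(d^4 - 3*d^3 - 7*d^2 + 27*d - 18) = (d - 2)*(d + 4)*(d^3 - d^2 - 9*d + 9) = (d - 3)*(d - 2)*(d + 4)*(d^2 + 2*d - 3) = (d - 3)*(d - 2)*(d - 1)*(d + 4)*(d + 3)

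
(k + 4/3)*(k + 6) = k^2 + 22*k/3 + 8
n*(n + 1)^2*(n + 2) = n^4 + 4*n^3 + 5*n^2 + 2*n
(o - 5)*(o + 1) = o^2 - 4*o - 5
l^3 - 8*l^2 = l^2*(l - 8)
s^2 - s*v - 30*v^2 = (s - 6*v)*(s + 5*v)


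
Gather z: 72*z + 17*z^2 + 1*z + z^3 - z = z^3 + 17*z^2 + 72*z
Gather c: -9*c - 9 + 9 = -9*c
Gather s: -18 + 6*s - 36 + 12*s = 18*s - 54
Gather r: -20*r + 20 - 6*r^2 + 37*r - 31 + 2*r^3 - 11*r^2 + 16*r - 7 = 2*r^3 - 17*r^2 + 33*r - 18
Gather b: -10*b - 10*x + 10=-10*b - 10*x + 10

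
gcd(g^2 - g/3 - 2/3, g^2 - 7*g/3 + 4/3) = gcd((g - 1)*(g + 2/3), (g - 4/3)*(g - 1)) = g - 1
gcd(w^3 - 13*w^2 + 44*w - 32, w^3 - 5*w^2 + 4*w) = w^2 - 5*w + 4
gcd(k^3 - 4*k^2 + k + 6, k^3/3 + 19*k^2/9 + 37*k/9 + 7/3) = k + 1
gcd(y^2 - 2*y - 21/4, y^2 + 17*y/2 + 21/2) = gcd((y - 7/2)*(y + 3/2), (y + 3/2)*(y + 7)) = y + 3/2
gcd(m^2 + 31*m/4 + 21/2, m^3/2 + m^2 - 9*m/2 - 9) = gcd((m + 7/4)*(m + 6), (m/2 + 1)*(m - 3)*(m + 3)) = 1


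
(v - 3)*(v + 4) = v^2 + v - 12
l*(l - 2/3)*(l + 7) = l^3 + 19*l^2/3 - 14*l/3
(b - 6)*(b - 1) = b^2 - 7*b + 6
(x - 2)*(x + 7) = x^2 + 5*x - 14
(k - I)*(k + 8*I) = k^2 + 7*I*k + 8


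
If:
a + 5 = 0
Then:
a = -5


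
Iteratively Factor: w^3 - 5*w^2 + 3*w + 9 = (w + 1)*(w^2 - 6*w + 9) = (w - 3)*(w + 1)*(w - 3)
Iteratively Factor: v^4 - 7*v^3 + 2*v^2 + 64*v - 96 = (v - 2)*(v^3 - 5*v^2 - 8*v + 48) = (v - 4)*(v - 2)*(v^2 - v - 12) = (v - 4)^2*(v - 2)*(v + 3)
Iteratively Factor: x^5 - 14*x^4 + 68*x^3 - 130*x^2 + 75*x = (x - 3)*(x^4 - 11*x^3 + 35*x^2 - 25*x) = (x - 3)*(x - 1)*(x^3 - 10*x^2 + 25*x) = (x - 5)*(x - 3)*(x - 1)*(x^2 - 5*x) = (x - 5)^2*(x - 3)*(x - 1)*(x)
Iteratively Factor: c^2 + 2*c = (c + 2)*(c)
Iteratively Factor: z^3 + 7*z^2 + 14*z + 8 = (z + 2)*(z^2 + 5*z + 4) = (z + 2)*(z + 4)*(z + 1)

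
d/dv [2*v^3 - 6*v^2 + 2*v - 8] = 6*v^2 - 12*v + 2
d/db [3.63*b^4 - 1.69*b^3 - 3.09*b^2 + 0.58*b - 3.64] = 14.52*b^3 - 5.07*b^2 - 6.18*b + 0.58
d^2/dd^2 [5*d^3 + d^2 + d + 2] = 30*d + 2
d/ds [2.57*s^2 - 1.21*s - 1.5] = 5.14*s - 1.21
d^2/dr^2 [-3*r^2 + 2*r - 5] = -6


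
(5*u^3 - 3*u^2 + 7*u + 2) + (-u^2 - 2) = 5*u^3 - 4*u^2 + 7*u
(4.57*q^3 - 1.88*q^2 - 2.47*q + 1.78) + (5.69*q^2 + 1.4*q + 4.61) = 4.57*q^3 + 3.81*q^2 - 1.07*q + 6.39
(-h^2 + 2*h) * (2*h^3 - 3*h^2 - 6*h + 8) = -2*h^5 + 7*h^4 - 20*h^2 + 16*h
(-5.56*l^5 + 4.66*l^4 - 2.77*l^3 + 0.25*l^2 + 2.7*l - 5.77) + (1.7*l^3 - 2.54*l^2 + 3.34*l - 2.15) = -5.56*l^5 + 4.66*l^4 - 1.07*l^3 - 2.29*l^2 + 6.04*l - 7.92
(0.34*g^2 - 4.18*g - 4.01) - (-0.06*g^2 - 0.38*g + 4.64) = 0.4*g^2 - 3.8*g - 8.65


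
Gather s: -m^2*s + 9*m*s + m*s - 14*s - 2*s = s*(-m^2 + 10*m - 16)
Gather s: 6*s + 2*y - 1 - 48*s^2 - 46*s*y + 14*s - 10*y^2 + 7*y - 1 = -48*s^2 + s*(20 - 46*y) - 10*y^2 + 9*y - 2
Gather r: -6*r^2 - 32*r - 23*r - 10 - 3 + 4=-6*r^2 - 55*r - 9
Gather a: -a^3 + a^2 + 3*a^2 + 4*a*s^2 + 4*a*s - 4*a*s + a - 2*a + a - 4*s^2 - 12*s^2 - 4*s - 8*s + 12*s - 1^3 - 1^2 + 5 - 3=-a^3 + 4*a^2 + 4*a*s^2 - 16*s^2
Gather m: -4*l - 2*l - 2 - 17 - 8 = -6*l - 27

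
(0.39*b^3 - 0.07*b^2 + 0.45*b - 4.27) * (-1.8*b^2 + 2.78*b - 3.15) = -0.702*b^5 + 1.2102*b^4 - 2.2331*b^3 + 9.1575*b^2 - 13.2881*b + 13.4505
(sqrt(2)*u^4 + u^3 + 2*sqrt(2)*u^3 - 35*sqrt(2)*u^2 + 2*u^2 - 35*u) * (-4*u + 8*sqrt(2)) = -4*sqrt(2)*u^5 - 8*sqrt(2)*u^4 + 12*u^4 + 24*u^3 + 148*sqrt(2)*u^3 - 420*u^2 + 16*sqrt(2)*u^2 - 280*sqrt(2)*u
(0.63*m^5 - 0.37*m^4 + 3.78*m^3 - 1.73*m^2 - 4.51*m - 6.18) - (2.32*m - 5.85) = 0.63*m^5 - 0.37*m^4 + 3.78*m^3 - 1.73*m^2 - 6.83*m - 0.33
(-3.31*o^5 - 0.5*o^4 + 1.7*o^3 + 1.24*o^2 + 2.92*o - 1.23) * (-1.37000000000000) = 4.5347*o^5 + 0.685*o^4 - 2.329*o^3 - 1.6988*o^2 - 4.0004*o + 1.6851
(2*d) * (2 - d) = -2*d^2 + 4*d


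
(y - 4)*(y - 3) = y^2 - 7*y + 12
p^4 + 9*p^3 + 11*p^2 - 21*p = p*(p - 1)*(p + 3)*(p + 7)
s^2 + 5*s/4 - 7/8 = (s - 1/2)*(s + 7/4)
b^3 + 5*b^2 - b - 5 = (b - 1)*(b + 1)*(b + 5)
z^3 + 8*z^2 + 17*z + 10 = (z + 1)*(z + 2)*(z + 5)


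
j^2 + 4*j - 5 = (j - 1)*(j + 5)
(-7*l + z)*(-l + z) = 7*l^2 - 8*l*z + z^2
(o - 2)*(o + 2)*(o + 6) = o^3 + 6*o^2 - 4*o - 24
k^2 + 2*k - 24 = (k - 4)*(k + 6)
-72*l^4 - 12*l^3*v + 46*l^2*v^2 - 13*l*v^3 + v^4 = (-6*l + v)^2*(-2*l + v)*(l + v)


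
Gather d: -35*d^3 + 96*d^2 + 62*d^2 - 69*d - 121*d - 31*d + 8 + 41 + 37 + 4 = -35*d^3 + 158*d^2 - 221*d + 90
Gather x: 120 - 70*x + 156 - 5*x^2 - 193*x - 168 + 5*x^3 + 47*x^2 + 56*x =5*x^3 + 42*x^2 - 207*x + 108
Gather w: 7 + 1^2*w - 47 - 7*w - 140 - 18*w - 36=-24*w - 216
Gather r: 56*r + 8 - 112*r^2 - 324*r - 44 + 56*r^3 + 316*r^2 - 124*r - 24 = 56*r^3 + 204*r^2 - 392*r - 60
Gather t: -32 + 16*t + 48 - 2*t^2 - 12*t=-2*t^2 + 4*t + 16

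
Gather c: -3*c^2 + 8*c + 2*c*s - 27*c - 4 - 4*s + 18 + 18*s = -3*c^2 + c*(2*s - 19) + 14*s + 14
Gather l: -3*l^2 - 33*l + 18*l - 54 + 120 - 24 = -3*l^2 - 15*l + 42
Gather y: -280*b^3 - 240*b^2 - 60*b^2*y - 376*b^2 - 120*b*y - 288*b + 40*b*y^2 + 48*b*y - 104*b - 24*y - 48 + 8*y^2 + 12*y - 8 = -280*b^3 - 616*b^2 - 392*b + y^2*(40*b + 8) + y*(-60*b^2 - 72*b - 12) - 56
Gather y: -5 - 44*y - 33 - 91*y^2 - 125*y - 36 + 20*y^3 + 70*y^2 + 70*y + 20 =20*y^3 - 21*y^2 - 99*y - 54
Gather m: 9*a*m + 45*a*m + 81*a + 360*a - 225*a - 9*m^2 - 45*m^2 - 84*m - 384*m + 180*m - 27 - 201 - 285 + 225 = 216*a - 54*m^2 + m*(54*a - 288) - 288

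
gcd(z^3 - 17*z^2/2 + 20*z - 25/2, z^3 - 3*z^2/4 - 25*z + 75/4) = z - 5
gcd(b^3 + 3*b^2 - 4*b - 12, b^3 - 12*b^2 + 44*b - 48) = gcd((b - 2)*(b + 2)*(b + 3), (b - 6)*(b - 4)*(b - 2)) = b - 2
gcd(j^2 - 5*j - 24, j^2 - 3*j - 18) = j + 3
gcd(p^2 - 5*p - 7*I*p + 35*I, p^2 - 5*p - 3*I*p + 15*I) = p - 5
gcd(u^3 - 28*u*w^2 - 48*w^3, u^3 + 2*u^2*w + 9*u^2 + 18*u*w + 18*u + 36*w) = u + 2*w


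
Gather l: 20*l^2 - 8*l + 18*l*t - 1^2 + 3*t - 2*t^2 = 20*l^2 + l*(18*t - 8) - 2*t^2 + 3*t - 1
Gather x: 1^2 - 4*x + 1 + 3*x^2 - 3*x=3*x^2 - 7*x + 2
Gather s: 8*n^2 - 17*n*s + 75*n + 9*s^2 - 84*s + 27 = 8*n^2 + 75*n + 9*s^2 + s*(-17*n - 84) + 27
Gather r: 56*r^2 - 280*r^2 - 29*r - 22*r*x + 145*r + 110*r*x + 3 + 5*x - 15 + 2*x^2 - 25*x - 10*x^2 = -224*r^2 + r*(88*x + 116) - 8*x^2 - 20*x - 12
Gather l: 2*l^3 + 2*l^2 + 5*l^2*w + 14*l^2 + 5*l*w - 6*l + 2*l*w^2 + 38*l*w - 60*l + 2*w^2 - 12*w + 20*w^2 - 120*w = 2*l^3 + l^2*(5*w + 16) + l*(2*w^2 + 43*w - 66) + 22*w^2 - 132*w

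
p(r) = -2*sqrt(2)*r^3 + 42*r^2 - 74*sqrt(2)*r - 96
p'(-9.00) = -1547.96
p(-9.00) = 6309.79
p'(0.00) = -104.65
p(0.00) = -96.00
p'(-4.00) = -576.42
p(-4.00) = 1175.63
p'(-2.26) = -337.83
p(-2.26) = 387.68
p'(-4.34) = -629.04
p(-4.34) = 1380.50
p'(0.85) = -39.38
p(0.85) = -156.35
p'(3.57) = 87.08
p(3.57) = -63.01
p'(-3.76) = -540.45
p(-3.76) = 1041.62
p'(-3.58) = -514.12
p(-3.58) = 946.72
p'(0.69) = -50.73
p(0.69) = -149.14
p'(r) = -6*sqrt(2)*r^2 + 84*r - 74*sqrt(2)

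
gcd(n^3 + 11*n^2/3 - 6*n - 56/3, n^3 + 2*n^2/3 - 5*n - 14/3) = n^2 - n/3 - 14/3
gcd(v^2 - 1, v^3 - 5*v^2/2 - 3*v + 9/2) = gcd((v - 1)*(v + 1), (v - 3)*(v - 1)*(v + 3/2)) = v - 1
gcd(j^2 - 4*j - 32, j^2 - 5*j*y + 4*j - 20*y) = j + 4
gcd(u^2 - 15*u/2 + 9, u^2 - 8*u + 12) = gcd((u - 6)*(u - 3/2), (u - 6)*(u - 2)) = u - 6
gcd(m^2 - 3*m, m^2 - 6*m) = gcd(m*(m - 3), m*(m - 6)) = m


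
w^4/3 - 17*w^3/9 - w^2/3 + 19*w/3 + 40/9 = (w/3 + 1/3)*(w - 5)*(w - 8/3)*(w + 1)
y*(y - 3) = y^2 - 3*y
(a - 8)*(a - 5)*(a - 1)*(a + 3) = a^4 - 11*a^3 + 11*a^2 + 119*a - 120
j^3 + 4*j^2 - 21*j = j*(j - 3)*(j + 7)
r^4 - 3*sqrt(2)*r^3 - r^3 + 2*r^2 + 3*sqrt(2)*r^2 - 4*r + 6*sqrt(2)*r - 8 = (r - 2)*(r + 1)*(r - 2*sqrt(2))*(r - sqrt(2))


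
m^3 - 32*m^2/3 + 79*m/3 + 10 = (m - 6)*(m - 5)*(m + 1/3)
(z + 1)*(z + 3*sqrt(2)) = z^2 + z + 3*sqrt(2)*z + 3*sqrt(2)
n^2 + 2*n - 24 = (n - 4)*(n + 6)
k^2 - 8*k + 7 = (k - 7)*(k - 1)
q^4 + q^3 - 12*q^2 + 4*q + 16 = (q - 2)^2*(q + 1)*(q + 4)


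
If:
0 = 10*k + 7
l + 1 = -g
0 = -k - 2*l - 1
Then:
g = -17/20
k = -7/10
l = -3/20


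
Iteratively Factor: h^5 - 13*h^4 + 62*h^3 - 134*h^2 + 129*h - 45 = (h - 5)*(h^4 - 8*h^3 + 22*h^2 - 24*h + 9) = (h - 5)*(h - 3)*(h^3 - 5*h^2 + 7*h - 3) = (h - 5)*(h - 3)*(h - 1)*(h^2 - 4*h + 3) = (h - 5)*(h - 3)*(h - 1)^2*(h - 3)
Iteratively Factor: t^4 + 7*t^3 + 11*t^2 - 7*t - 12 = (t - 1)*(t^3 + 8*t^2 + 19*t + 12) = (t - 1)*(t + 3)*(t^2 + 5*t + 4) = (t - 1)*(t + 3)*(t + 4)*(t + 1)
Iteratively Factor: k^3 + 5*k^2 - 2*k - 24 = (k - 2)*(k^2 + 7*k + 12) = (k - 2)*(k + 4)*(k + 3)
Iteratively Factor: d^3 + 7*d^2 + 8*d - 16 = (d + 4)*(d^2 + 3*d - 4) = (d - 1)*(d + 4)*(d + 4)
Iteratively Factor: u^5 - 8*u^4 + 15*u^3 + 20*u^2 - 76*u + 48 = (u - 1)*(u^4 - 7*u^3 + 8*u^2 + 28*u - 48) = (u - 3)*(u - 1)*(u^3 - 4*u^2 - 4*u + 16) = (u - 3)*(u - 1)*(u + 2)*(u^2 - 6*u + 8) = (u - 3)*(u - 2)*(u - 1)*(u + 2)*(u - 4)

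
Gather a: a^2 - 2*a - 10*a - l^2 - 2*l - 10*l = a^2 - 12*a - l^2 - 12*l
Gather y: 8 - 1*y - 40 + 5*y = 4*y - 32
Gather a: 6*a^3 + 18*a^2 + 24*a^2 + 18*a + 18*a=6*a^3 + 42*a^2 + 36*a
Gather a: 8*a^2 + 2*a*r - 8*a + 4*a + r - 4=8*a^2 + a*(2*r - 4) + r - 4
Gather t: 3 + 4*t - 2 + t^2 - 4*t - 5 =t^2 - 4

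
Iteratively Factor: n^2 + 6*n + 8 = (n + 2)*(n + 4)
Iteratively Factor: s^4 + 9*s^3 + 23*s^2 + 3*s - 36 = (s + 3)*(s^3 + 6*s^2 + 5*s - 12) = (s + 3)^2*(s^2 + 3*s - 4) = (s + 3)^2*(s + 4)*(s - 1)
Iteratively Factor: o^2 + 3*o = (o)*(o + 3)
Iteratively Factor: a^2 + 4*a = (a)*(a + 4)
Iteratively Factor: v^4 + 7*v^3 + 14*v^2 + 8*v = (v + 1)*(v^3 + 6*v^2 + 8*v) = (v + 1)*(v + 4)*(v^2 + 2*v) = v*(v + 1)*(v + 4)*(v + 2)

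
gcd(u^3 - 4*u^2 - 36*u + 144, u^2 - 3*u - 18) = u - 6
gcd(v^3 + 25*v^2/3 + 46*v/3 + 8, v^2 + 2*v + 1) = v + 1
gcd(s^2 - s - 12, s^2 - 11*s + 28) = s - 4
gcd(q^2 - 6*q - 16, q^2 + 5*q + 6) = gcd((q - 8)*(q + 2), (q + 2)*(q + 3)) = q + 2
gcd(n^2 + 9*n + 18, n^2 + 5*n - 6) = n + 6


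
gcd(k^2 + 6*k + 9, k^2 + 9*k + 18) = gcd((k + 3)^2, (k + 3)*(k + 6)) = k + 3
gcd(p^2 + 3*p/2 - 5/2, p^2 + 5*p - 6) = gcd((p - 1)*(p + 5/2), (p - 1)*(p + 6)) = p - 1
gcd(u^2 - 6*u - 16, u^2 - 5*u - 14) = u + 2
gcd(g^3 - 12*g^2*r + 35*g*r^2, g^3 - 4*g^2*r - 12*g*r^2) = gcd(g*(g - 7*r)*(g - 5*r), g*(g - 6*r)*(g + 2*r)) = g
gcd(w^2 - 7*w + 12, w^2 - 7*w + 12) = w^2 - 7*w + 12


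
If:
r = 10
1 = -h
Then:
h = -1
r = 10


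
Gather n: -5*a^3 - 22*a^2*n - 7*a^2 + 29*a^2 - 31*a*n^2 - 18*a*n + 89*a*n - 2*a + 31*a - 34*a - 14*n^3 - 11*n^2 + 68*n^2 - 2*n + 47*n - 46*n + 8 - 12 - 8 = -5*a^3 + 22*a^2 - 5*a - 14*n^3 + n^2*(57 - 31*a) + n*(-22*a^2 + 71*a - 1) - 12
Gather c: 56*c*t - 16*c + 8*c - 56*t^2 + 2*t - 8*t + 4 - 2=c*(56*t - 8) - 56*t^2 - 6*t + 2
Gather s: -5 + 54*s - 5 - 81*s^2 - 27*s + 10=-81*s^2 + 27*s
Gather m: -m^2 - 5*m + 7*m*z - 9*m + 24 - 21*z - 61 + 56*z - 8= -m^2 + m*(7*z - 14) + 35*z - 45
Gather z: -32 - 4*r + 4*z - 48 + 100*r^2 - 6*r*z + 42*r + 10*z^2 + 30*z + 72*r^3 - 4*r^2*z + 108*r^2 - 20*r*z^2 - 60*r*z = 72*r^3 + 208*r^2 + 38*r + z^2*(10 - 20*r) + z*(-4*r^2 - 66*r + 34) - 80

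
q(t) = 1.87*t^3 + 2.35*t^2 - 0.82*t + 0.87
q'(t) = 5.61*t^2 + 4.7*t - 0.82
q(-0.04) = 0.91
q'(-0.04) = -1.00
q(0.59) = 1.59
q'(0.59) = 3.91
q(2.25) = 32.22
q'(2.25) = 38.16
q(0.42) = 1.08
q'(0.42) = 2.14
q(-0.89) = 2.14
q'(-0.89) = -0.56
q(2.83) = 59.75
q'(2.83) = 57.41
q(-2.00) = -3.05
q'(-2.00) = 12.22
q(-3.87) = -69.15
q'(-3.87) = 65.01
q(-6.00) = -313.53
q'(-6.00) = 172.94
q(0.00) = 0.87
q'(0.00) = -0.82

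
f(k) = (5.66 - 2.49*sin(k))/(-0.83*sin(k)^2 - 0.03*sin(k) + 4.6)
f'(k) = (5.66 - 2.49*sin(k))*(1.66*sin(k)*cos(k) + 0.03*cos(k))/(-0.83*sin(k)^2 - 0.03*sin(k) + 4.6)^2 - 2.49*cos(k)/(-0.83*sin(k)^2 - 0.03*sin(k) + 4.6) = (-2.0667*sin(k)^2 + 9.3956*sin(k) - 11.2842)*cos(k)/(0.6889*sin(k)^4 + 0.0498*sin(k)^3 - 7.6351*sin(k)^2 - 0.276*sin(k) + 21.16)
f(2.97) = 1.15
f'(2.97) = 0.46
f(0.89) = 0.91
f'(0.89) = -0.20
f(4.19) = 1.95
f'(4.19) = 0.65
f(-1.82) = 2.10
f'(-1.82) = 0.37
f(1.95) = 0.87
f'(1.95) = 0.11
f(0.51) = 1.01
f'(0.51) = -0.33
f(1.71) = 0.85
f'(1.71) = 0.04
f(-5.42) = 0.92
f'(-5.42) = -0.21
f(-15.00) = 1.71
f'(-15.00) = 0.76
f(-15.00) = 1.71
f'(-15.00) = 0.76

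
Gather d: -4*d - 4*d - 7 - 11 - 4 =-8*d - 22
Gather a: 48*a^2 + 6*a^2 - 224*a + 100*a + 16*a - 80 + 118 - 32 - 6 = 54*a^2 - 108*a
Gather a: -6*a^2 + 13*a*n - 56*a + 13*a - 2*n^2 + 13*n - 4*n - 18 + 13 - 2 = -6*a^2 + a*(13*n - 43) - 2*n^2 + 9*n - 7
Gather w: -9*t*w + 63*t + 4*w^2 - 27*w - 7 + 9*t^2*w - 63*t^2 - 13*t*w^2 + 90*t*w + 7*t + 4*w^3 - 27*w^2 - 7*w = -63*t^2 + 70*t + 4*w^3 + w^2*(-13*t - 23) + w*(9*t^2 + 81*t - 34) - 7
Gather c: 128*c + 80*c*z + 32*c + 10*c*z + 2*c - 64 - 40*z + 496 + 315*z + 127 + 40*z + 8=c*(90*z + 162) + 315*z + 567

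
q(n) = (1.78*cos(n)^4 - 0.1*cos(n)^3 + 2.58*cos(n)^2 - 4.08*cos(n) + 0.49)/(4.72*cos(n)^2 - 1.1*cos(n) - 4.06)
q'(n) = (9.44*sin(n)*cos(n) - 1.1*sin(n))*(1.78*cos(n)^4 - 0.1*cos(n)^3 + 2.58*cos(n)^2 - 4.08*cos(n) + 0.49)/(4.72*cos(n)^2 - 1.1*cos(n) - 4.06)^2 + (-7.12*sin(n)*cos(n)^3 + 0.3*sin(n)*cos(n)^2 - 5.16*sin(n)*cos(n) + 4.08*sin(n))/(4.72*cos(n)^2 - 1.1*cos(n) - 4.06)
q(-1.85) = -0.54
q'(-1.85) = 2.17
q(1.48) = -0.03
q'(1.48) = -0.87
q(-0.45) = -0.00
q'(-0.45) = -1.97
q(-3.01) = 5.32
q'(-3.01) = 3.09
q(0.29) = -0.46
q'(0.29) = 3.87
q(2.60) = 19.82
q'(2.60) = -250.04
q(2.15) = -1.80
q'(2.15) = -7.95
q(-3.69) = 21.71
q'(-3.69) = -306.34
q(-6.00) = -0.49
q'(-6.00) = 3.95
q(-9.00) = 8.89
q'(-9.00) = 34.40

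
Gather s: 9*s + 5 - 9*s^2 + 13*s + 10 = -9*s^2 + 22*s + 15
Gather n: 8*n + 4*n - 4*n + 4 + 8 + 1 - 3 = 8*n + 10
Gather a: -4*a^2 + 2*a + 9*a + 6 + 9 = -4*a^2 + 11*a + 15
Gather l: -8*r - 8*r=-16*r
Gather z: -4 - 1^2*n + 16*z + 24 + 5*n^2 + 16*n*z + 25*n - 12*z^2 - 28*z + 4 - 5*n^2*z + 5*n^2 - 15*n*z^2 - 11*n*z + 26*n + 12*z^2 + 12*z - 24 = 10*n^2 - 15*n*z^2 + 50*n + z*(-5*n^2 + 5*n)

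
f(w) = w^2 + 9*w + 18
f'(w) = 2*w + 9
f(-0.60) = 12.96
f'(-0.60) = 7.80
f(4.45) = 77.85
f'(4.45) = 17.90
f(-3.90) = -1.89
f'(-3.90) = 1.20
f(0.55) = 23.25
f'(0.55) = 10.10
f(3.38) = 59.84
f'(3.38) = 15.76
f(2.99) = 53.85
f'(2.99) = 14.98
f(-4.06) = -2.06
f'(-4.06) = 0.88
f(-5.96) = -0.12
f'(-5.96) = -2.92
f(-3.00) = 0.00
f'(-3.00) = 3.00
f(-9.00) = 18.00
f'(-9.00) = -9.00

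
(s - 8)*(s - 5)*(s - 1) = s^3 - 14*s^2 + 53*s - 40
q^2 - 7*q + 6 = (q - 6)*(q - 1)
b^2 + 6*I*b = b*(b + 6*I)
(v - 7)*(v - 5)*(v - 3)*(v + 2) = v^4 - 13*v^3 + 41*v^2 + 37*v - 210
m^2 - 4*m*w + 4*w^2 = (m - 2*w)^2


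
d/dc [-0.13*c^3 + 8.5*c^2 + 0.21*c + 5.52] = -0.39*c^2 + 17.0*c + 0.21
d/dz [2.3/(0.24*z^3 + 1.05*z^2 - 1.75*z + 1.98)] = (-1.656*z^2 - 4.83*z + 4.025)/(0.24*z^3 + 1.05*z^2 - 1.75*z + 1.98)^2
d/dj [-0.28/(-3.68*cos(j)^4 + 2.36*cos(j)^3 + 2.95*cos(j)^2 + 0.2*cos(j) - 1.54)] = (4.1216*cos(j)^3 - 1.9824*cos(j)^2 - 1.652*cos(j) - 0.056)*sin(j)/(-3.68*cos(j)^4 + 2.36*cos(j)^3 + 2.95*cos(j)^2 + 0.2*cos(j) - 1.54)^2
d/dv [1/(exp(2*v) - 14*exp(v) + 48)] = 2*(7 - exp(v))*exp(v)/(exp(2*v) - 14*exp(v) + 48)^2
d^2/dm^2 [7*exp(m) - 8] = 7*exp(m)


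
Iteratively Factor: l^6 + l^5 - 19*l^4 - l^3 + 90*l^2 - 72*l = (l - 3)*(l^5 + 4*l^4 - 7*l^3 - 22*l^2 + 24*l) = (l - 3)*(l + 3)*(l^4 + l^3 - 10*l^2 + 8*l) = (l - 3)*(l - 1)*(l + 3)*(l^3 + 2*l^2 - 8*l) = (l - 3)*(l - 1)*(l + 3)*(l + 4)*(l^2 - 2*l) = l*(l - 3)*(l - 1)*(l + 3)*(l + 4)*(l - 2)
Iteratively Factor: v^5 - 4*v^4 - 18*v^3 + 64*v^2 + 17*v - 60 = (v - 5)*(v^4 + v^3 - 13*v^2 - v + 12) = (v - 5)*(v - 1)*(v^3 + 2*v^2 - 11*v - 12) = (v - 5)*(v - 1)*(v + 1)*(v^2 + v - 12) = (v - 5)*(v - 1)*(v + 1)*(v + 4)*(v - 3)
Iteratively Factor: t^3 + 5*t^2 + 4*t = (t + 4)*(t^2 + t) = (t + 1)*(t + 4)*(t)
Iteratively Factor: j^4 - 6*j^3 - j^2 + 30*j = (j - 5)*(j^3 - j^2 - 6*j) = (j - 5)*(j + 2)*(j^2 - 3*j) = j*(j - 5)*(j + 2)*(j - 3)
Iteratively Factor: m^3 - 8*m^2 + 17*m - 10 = (m - 1)*(m^2 - 7*m + 10) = (m - 5)*(m - 1)*(m - 2)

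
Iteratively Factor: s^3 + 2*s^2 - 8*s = (s)*(s^2 + 2*s - 8) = s*(s + 4)*(s - 2)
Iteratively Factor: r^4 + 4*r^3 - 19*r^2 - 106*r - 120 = (r + 2)*(r^3 + 2*r^2 - 23*r - 60) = (r + 2)*(r + 4)*(r^2 - 2*r - 15) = (r - 5)*(r + 2)*(r + 4)*(r + 3)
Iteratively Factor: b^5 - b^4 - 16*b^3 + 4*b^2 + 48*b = (b)*(b^4 - b^3 - 16*b^2 + 4*b + 48) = b*(b + 3)*(b^3 - 4*b^2 - 4*b + 16) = b*(b + 2)*(b + 3)*(b^2 - 6*b + 8) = b*(b - 2)*(b + 2)*(b + 3)*(b - 4)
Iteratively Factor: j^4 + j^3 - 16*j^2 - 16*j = (j + 4)*(j^3 - 3*j^2 - 4*j) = (j - 4)*(j + 4)*(j^2 + j) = j*(j - 4)*(j + 4)*(j + 1)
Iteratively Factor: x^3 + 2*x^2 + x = (x + 1)*(x^2 + x) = x*(x + 1)*(x + 1)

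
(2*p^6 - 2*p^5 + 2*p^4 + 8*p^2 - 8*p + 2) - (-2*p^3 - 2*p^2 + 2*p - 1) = 2*p^6 - 2*p^5 + 2*p^4 + 2*p^3 + 10*p^2 - 10*p + 3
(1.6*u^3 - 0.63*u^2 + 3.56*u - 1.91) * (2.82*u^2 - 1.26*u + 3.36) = 4.512*u^5 - 3.7926*u^4 + 16.209*u^3 - 11.9886*u^2 + 14.3682*u - 6.4176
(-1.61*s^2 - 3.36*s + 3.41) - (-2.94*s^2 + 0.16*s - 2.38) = 1.33*s^2 - 3.52*s + 5.79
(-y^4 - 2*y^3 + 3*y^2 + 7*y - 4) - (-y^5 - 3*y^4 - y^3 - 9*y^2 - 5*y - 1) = y^5 + 2*y^4 - y^3 + 12*y^2 + 12*y - 3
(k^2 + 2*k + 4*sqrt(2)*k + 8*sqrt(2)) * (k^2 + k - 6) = k^4 + 3*k^3 + 4*sqrt(2)*k^3 - 4*k^2 + 12*sqrt(2)*k^2 - 16*sqrt(2)*k - 12*k - 48*sqrt(2)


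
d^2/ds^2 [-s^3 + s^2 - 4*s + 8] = 2 - 6*s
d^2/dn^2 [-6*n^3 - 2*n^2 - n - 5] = -36*n - 4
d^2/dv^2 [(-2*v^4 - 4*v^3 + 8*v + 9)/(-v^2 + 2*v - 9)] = 2*(2*v^6 - 12*v^5 + 78*v^4 - 316*v^3 + 729*v^2 + 1242*v - 99)/(v^6 - 6*v^5 + 39*v^4 - 116*v^3 + 351*v^2 - 486*v + 729)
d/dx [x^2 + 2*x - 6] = 2*x + 2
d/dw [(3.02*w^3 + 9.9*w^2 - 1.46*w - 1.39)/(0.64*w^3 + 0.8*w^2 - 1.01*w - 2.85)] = (-3.92*w^4 - 4.2316*w^3 - 31.9832*w^2 - 54.206*w + 2.7571)/(0.4096*w^6 + 1.024*w^5 - 0.6528*w^4 - 5.264*w^3 - 3.5399*w^2 + 5.757*w + 8.1225)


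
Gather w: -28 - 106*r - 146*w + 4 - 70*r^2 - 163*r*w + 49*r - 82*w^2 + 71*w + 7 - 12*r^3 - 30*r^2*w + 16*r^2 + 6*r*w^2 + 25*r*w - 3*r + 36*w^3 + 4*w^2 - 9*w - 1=-12*r^3 - 54*r^2 - 60*r + 36*w^3 + w^2*(6*r - 78) + w*(-30*r^2 - 138*r - 84) - 18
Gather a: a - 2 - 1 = a - 3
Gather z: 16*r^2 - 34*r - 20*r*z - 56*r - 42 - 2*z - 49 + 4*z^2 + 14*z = 16*r^2 - 90*r + 4*z^2 + z*(12 - 20*r) - 91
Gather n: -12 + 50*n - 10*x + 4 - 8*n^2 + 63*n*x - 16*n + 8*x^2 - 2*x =-8*n^2 + n*(63*x + 34) + 8*x^2 - 12*x - 8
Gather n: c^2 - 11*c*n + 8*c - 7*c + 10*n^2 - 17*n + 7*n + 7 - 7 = c^2 + c + 10*n^2 + n*(-11*c - 10)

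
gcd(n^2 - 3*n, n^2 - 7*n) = n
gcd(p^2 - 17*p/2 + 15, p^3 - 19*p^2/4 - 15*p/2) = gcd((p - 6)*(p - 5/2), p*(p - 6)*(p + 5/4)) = p - 6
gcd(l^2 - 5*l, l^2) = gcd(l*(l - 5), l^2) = l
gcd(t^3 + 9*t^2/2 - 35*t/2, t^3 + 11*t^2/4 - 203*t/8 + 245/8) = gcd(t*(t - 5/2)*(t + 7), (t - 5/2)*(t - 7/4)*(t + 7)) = t^2 + 9*t/2 - 35/2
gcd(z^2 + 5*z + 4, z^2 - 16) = z + 4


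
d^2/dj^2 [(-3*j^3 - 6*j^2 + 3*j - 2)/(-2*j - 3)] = 2*(12*j^3 + 54*j^2 + 81*j + 80)/(8*j^3 + 36*j^2 + 54*j + 27)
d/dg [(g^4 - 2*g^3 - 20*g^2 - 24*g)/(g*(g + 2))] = 2*g - 4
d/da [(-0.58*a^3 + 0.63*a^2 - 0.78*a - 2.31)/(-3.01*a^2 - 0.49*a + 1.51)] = (1.7458*a^4 + 0.5684*a^3 - 5.2839*a^2 - 12.0036*a - 2.3097)/(9.0601*a^4 + 2.9498*a^3 - 8.8501*a^2 - 1.4798*a + 2.2801)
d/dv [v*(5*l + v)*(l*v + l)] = l*(10*l*v + 5*l + 3*v^2 + 2*v)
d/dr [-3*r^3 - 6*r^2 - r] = -9*r^2 - 12*r - 1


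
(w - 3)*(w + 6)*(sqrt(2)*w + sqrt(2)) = sqrt(2)*w^3 + 4*sqrt(2)*w^2 - 15*sqrt(2)*w - 18*sqrt(2)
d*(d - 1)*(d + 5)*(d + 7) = d^4 + 11*d^3 + 23*d^2 - 35*d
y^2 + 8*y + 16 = (y + 4)^2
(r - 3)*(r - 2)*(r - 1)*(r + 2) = r^4 - 4*r^3 - r^2 + 16*r - 12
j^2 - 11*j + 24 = (j - 8)*(j - 3)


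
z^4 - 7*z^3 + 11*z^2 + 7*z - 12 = (z - 4)*(z - 3)*(z - 1)*(z + 1)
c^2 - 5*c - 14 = (c - 7)*(c + 2)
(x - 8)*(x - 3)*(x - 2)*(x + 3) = x^4 - 10*x^3 + 7*x^2 + 90*x - 144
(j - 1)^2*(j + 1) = j^3 - j^2 - j + 1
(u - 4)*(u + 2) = u^2 - 2*u - 8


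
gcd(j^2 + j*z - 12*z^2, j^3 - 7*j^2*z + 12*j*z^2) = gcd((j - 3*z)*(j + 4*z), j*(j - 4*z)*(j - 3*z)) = -j + 3*z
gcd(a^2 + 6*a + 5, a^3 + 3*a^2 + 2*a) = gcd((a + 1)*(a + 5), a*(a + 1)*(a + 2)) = a + 1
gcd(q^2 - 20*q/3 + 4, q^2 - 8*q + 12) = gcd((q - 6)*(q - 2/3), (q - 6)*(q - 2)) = q - 6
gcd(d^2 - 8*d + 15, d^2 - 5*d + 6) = d - 3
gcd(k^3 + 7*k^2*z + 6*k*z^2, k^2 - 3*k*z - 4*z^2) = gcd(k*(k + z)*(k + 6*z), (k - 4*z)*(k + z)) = k + z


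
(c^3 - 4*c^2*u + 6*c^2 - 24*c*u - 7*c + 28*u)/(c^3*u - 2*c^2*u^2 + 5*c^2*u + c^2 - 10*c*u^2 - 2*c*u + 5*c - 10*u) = (c^3 - 4*c^2*u + 6*c^2 - 24*c*u - 7*c + 28*u)/(c^3*u - 2*c^2*u^2 + 5*c^2*u + c^2 - 10*c*u^2 - 2*c*u + 5*c - 10*u)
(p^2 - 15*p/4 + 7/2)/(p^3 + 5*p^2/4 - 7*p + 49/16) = 4*(p - 2)/(4*p^2 + 12*p - 7)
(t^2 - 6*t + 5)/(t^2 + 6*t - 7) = (t - 5)/(t + 7)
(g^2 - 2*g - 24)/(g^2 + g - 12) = (g - 6)/(g - 3)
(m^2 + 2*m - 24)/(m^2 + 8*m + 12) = (m - 4)/(m + 2)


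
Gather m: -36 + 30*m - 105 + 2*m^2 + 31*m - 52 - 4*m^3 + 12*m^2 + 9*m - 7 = -4*m^3 + 14*m^2 + 70*m - 200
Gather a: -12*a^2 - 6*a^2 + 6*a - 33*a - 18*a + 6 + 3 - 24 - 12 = -18*a^2 - 45*a - 27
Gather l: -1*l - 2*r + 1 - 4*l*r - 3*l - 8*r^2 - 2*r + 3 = l*(-4*r - 4) - 8*r^2 - 4*r + 4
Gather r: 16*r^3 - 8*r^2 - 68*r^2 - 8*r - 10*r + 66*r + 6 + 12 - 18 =16*r^3 - 76*r^2 + 48*r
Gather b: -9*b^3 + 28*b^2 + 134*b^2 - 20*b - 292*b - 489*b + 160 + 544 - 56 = -9*b^3 + 162*b^2 - 801*b + 648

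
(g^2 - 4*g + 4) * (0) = 0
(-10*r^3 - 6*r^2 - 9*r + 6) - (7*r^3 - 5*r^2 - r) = -17*r^3 - r^2 - 8*r + 6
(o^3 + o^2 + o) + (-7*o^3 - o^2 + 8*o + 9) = -6*o^3 + 9*o + 9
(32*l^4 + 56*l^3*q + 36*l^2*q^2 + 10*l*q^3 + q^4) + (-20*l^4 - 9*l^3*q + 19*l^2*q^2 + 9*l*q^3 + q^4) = 12*l^4 + 47*l^3*q + 55*l^2*q^2 + 19*l*q^3 + 2*q^4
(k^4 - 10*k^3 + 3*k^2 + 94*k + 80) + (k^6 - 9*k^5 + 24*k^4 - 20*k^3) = k^6 - 9*k^5 + 25*k^4 - 30*k^3 + 3*k^2 + 94*k + 80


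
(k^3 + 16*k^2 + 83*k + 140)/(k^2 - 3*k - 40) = (k^2 + 11*k + 28)/(k - 8)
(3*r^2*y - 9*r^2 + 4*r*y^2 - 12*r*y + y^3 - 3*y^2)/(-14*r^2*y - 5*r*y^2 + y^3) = (-3*r^2*y + 9*r^2 - 4*r*y^2 + 12*r*y - y^3 + 3*y^2)/(y*(14*r^2 + 5*r*y - y^2))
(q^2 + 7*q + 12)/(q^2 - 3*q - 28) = (q + 3)/(q - 7)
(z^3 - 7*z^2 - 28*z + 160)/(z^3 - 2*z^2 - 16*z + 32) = (z^2 - 3*z - 40)/(z^2 + 2*z - 8)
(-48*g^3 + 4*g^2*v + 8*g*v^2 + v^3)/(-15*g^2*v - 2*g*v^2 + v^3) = (48*g^3 - 4*g^2*v - 8*g*v^2 - v^3)/(v*(15*g^2 + 2*g*v - v^2))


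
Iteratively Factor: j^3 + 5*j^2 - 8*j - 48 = (j - 3)*(j^2 + 8*j + 16) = (j - 3)*(j + 4)*(j + 4)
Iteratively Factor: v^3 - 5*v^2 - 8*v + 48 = (v + 3)*(v^2 - 8*v + 16) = (v - 4)*(v + 3)*(v - 4)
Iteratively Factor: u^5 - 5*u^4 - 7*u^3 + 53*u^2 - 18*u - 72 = (u - 3)*(u^4 - 2*u^3 - 13*u^2 + 14*u + 24) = (u - 3)*(u + 3)*(u^3 - 5*u^2 + 2*u + 8) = (u - 4)*(u - 3)*(u + 3)*(u^2 - u - 2) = (u - 4)*(u - 3)*(u + 1)*(u + 3)*(u - 2)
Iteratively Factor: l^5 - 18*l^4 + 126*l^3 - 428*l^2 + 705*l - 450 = (l - 3)*(l^4 - 15*l^3 + 81*l^2 - 185*l + 150) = (l - 5)*(l - 3)*(l^3 - 10*l^2 + 31*l - 30) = (l - 5)*(l - 3)^2*(l^2 - 7*l + 10) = (l - 5)*(l - 3)^2*(l - 2)*(l - 5)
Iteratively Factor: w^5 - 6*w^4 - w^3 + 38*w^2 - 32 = (w - 1)*(w^4 - 5*w^3 - 6*w^2 + 32*w + 32) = (w - 4)*(w - 1)*(w^3 - w^2 - 10*w - 8) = (w - 4)*(w - 1)*(w + 1)*(w^2 - 2*w - 8) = (w - 4)^2*(w - 1)*(w + 1)*(w + 2)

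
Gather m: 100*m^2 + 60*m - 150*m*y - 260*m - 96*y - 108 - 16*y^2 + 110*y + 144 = 100*m^2 + m*(-150*y - 200) - 16*y^2 + 14*y + 36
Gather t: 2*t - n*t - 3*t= t*(-n - 1)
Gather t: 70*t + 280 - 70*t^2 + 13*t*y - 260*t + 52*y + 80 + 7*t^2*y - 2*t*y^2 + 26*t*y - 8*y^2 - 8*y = t^2*(7*y - 70) + t*(-2*y^2 + 39*y - 190) - 8*y^2 + 44*y + 360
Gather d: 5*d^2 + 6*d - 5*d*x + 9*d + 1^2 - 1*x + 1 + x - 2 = 5*d^2 + d*(15 - 5*x)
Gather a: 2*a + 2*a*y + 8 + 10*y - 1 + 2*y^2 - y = a*(2*y + 2) + 2*y^2 + 9*y + 7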